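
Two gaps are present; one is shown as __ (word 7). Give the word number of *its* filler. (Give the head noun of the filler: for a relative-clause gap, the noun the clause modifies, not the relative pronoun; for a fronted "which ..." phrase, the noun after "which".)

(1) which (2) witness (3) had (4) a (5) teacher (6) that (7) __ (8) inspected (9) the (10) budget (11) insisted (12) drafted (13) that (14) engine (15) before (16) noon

The marked gap is inside the relative clause, the subject of "inspected".
Its filler is the head noun "teacher" (via "that"), at word 5.
(The other dependency links word 2 to a gap after word 11.)

5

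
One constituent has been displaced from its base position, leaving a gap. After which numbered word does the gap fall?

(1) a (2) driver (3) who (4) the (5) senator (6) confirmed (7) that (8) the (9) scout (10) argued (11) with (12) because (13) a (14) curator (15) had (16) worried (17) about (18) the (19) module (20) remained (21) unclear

11

The displaced element is "a driver" (word 2).
It is linked across 1 clause boundary (that).
It functions as the object of the preposition "with" of "argued", so the gap sits immediately after word 11 ("with").
Base order: The senator confirmed that the scout argued with a driver because a curator had worried about the module.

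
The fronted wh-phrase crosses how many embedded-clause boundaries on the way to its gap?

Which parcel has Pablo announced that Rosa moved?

"which parcel" is extracted from the object of "moved".
Boundaries crossed, outermost first: [that] — 1 in total.

1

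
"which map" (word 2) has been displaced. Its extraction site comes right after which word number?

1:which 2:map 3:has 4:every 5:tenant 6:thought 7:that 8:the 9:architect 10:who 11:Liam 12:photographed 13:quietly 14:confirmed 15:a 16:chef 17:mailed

The displaced element is "which map" (word 2).
It is linked across 2 clause boundaries (that → Ø).
It functions as the direct object of "mailed", so the gap sits immediately after word 17 ("mailed").
Base order: Every tenant has thought that the architect who Liam photographed quietly confirmed a chef mailed which map.

17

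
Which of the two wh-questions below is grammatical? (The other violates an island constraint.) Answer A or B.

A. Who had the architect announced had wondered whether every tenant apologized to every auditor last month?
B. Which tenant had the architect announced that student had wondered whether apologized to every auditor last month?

In B, the wh-phrase is extracted from inside a wh-island (introduced by "whether"), which blocks movement.
In A, the extraction path crosses only that-complement boundaries, which are transparent.
So A is grammatical.

A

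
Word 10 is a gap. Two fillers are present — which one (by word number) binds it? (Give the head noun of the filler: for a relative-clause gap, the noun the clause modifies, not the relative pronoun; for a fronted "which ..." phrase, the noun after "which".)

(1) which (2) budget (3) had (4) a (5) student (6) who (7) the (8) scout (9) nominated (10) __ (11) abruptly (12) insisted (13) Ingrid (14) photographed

5

The marked gap is inside the relative clause, the direct object of "nominated".
Its filler is the head noun "student" (via "who"), at word 5.
(The other dependency links word 2 to a gap after word 14.)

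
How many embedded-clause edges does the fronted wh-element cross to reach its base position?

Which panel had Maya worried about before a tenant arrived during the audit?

0

"which panel" originates inside the matrix clause — no clause boundary is crossed.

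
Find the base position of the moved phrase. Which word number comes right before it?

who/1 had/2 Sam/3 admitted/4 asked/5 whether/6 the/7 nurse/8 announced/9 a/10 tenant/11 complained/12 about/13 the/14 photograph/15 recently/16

4

The displaced element is "who" (word 1).
It is linked across 1 clause boundary (Ø).
It functions as the subject of "asked", so the gap sits immediately after word 4 ("admitted").
Base order: Sam had admitted who asked whether the nurse announced a tenant complained about the photograph recently.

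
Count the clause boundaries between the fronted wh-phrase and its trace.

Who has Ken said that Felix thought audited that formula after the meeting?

2

"who" is extracted from the subject of "audited".
Boundaries crossed, outermost first: [that], [Ø] — 2 in total.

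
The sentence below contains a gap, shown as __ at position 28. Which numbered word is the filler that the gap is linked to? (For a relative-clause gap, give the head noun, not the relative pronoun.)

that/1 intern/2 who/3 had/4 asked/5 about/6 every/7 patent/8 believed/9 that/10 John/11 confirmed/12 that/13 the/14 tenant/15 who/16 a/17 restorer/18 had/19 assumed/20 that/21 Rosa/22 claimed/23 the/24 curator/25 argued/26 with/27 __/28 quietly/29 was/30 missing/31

15

The gap at 28 is the prepositional object of "argued", inside a relative clause.
The relative pronoun is "who" (word 16); it is bound by the head noun immediately before it.
Its filler is the head noun "tenant", at word 15.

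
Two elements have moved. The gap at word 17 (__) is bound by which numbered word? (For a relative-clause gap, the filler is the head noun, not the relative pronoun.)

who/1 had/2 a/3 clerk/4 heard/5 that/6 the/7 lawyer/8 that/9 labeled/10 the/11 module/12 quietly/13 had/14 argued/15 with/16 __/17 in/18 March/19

1

The marked gap is the object of the preposition "with" of "argued".
Its filler is the fronted wh-phrase "who", at word 1.
(The other dependency links word 8 to a gap after word 9.)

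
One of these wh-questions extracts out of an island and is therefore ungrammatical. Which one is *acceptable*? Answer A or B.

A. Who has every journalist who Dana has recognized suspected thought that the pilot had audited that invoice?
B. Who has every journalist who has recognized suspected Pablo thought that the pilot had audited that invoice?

A

In B, the wh-phrase is extracted from inside a complex-NP island (relative clause) (introduced by "who"), which blocks movement.
In A, the extraction path crosses only that-complement boundaries, which are transparent.
So A is grammatical.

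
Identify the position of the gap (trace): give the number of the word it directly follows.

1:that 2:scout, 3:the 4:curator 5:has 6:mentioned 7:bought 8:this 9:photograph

6

The displaced element is "that scout" (word 2).
It is linked across 1 clause boundary (Ø).
It functions as the subject of "bought", so the gap sits immediately after word 6 ("mentioned").
Base order: The curator has mentioned that scout bought this photograph.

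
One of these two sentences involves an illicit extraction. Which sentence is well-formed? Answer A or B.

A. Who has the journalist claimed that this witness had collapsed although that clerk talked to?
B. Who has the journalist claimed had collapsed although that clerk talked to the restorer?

B

In A, the wh-phrase is extracted from inside an adjunct island (introduced by "although"), which blocks movement.
In B, the extraction path crosses only that-complement boundaries, which are transparent.
So B is grammatical.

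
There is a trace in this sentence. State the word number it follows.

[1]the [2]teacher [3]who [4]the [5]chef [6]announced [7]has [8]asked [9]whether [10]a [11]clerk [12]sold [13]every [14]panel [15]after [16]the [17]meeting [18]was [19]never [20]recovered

6

The displaced element is "the teacher" (word 2).
It is linked across 1 clause boundary (Ø).
It functions as the subject of "asked", so the gap sits immediately after word 6 ("announced").
Base order: The chef announced the teacher has asked whether a clerk sold every panel after the meeting.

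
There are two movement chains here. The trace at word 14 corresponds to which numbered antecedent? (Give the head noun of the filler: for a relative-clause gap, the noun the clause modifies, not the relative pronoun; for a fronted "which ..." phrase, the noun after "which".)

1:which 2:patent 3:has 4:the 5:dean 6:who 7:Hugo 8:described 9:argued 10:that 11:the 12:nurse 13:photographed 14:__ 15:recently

The marked gap is the direct object of "photographed".
Its filler is the fronted wh-phrase "which patent", at word 2.
(The other dependency links word 5 to a gap after word 8.)

2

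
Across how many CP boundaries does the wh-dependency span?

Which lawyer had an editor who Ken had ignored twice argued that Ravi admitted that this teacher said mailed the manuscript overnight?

3

"which lawyer" is extracted from the subject of "mailed".
Boundaries crossed, outermost first: [that], [that], [Ø] — 3 in total.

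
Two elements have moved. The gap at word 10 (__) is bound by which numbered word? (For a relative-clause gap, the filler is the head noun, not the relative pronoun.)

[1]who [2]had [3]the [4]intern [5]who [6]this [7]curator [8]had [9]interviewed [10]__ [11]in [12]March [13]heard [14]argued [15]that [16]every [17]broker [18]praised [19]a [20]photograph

The marked gap is inside the relative clause, the direct object of "interviewed".
Its filler is the head noun "intern" (via "who"), at word 4.
(The other dependency links word 1 to a gap after word 13.)

4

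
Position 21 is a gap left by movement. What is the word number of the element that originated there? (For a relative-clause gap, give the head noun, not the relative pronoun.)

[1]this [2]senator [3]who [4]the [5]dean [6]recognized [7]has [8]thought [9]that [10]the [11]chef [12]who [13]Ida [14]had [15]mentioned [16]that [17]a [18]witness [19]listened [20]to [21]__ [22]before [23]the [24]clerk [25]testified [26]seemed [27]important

11

The gap at 21 is the prepositional object of "listened", inside a relative clause.
The relative pronoun is "who" (word 12); it is bound by the head noun immediately before it.
Its filler is the head noun "chef", at word 11.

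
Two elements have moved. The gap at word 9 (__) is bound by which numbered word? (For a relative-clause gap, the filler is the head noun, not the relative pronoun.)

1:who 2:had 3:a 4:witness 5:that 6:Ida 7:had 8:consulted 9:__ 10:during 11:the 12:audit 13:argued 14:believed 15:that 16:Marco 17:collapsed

4

The marked gap is inside the relative clause, the direct object of "consulted".
Its filler is the head noun "witness" (via "that"), at word 4.
(The other dependency links word 1 to a gap after word 13.)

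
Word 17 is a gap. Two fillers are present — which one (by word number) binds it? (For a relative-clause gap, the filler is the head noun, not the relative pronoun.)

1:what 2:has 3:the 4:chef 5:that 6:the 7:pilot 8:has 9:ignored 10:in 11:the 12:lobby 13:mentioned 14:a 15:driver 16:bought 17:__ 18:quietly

The marked gap is the direct object of "bought".
Its filler is the fronted wh-phrase "what", at word 1.
(The other dependency links word 4 to a gap after word 9.)

1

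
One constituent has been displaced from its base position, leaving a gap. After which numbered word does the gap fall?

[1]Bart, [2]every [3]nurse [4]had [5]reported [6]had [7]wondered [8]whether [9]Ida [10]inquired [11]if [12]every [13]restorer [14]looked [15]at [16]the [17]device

The displaced element is "Bart" (word 1).
It is linked across 1 clause boundary (Ø).
It functions as the subject of "wondered", so the gap sits immediately after word 5 ("reported").
Base order: Every nurse had reported that Bart had wondered whether Ida inquired if every restorer looked at the device.

5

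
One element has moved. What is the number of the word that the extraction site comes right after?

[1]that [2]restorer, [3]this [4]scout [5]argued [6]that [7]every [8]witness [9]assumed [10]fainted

9

The displaced element is "that restorer" (word 2).
It is linked across 2 clause boundaries (that → Ø).
It functions as the subject of "fainted", so the gap sits immediately after word 9 ("assumed").
Base order: This scout argued that every witness assumed that that restorer fainted.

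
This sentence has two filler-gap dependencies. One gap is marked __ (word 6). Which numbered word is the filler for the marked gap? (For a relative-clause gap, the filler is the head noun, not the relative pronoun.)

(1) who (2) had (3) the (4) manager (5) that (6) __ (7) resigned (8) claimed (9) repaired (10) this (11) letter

The marked gap is inside the relative clause, the subject of "resigned".
Its filler is the head noun "manager" (via "that"), at word 4.
(The other dependency links word 1 to a gap after word 8.)

4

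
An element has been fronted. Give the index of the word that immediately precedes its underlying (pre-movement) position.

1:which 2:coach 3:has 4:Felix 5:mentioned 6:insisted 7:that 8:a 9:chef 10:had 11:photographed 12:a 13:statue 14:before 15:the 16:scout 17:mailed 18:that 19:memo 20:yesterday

5

The displaced element is "which coach" (word 2).
It is linked across 1 clause boundary (Ø).
It functions as the subject of "insisted", so the gap sits immediately after word 5 ("mentioned").
Base order: Felix has mentioned that which coach insisted that a chef had photographed a statue before the scout mailed that memo yesterday.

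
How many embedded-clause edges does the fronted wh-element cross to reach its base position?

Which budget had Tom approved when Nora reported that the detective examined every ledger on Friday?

"which budget" originates inside the matrix clause — no clause boundary is crossed.

0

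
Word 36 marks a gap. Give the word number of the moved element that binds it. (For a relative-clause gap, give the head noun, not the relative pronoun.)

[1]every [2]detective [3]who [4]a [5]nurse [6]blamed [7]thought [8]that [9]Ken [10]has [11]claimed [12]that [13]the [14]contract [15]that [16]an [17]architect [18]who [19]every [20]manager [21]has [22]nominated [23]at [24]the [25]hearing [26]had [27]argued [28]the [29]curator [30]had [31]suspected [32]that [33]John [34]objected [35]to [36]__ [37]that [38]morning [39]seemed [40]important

The gap at 36 is the prepositional object of "objected", inside a relative clause.
The relative pronoun is "that" (word 15); it is bound by the head noun immediately before it.
Its filler is the head noun "contract", at word 14.

14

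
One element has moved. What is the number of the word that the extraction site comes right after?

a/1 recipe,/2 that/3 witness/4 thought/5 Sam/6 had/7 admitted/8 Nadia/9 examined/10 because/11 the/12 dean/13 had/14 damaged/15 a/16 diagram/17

10

The displaced element is "a recipe" (word 2).
It is linked across 2 clause boundaries (Ø → Ø).
It functions as the direct object of "examined", so the gap sits immediately after word 10 ("examined").
Base order: That witness thought Sam had admitted Nadia examined a recipe because the dean had damaged a diagram.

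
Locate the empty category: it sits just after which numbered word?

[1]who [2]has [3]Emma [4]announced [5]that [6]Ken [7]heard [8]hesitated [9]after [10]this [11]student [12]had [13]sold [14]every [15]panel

The displaced element is "who" (word 1).
It is linked across 2 clause boundaries (that → Ø).
It functions as the subject of "hesitated", so the gap sits immediately after word 7 ("heard").
Base order: Emma has announced that Ken heard that who hesitated after this student had sold every panel.

7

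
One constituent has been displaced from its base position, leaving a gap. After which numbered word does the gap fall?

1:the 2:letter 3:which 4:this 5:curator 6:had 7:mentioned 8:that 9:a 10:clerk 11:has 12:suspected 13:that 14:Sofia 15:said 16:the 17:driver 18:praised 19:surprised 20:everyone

The displaced element is "the letter" (word 2).
It is linked across 3 clause boundaries (that → that → Ø).
It functions as the direct object of "praised", so the gap sits immediately after word 18 ("praised").
Base order: This curator had mentioned that a clerk has suspected that Sofia said the driver praised the letter.

18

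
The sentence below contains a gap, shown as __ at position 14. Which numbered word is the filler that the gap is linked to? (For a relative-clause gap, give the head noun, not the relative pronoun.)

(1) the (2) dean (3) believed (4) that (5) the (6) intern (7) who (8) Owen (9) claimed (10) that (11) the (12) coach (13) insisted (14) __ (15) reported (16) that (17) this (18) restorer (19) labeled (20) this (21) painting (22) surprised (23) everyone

6

The gap at 14 is the subject of "reported", inside a relative clause.
The relative pronoun is "who" (word 7); it is bound by the head noun immediately before it.
Its filler is the head noun "intern", at word 6.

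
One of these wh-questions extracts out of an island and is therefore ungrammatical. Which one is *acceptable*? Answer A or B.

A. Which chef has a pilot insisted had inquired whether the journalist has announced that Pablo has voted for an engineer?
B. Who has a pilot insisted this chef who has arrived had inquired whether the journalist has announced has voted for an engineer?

A

In B, the wh-phrase is extracted from inside a wh-island (introduced by "whether"), which blocks movement.
In A, the extraction path crosses only that-complement boundaries, which are transparent.
So A is grammatical.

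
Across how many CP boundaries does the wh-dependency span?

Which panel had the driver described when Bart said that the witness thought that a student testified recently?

"which panel" originates inside the matrix clause — no clause boundary is crossed.

0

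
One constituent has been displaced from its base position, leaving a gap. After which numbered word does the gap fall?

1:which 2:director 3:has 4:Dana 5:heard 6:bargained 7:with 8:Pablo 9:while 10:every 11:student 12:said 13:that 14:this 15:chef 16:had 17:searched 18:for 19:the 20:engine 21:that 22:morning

5

The displaced element is "which director" (word 2).
It is linked across 1 clause boundary (Ø).
It functions as the subject of "bargained", so the gap sits immediately after word 5 ("heard").
Base order: Dana has heard that which director bargained with Pablo while every student said that this chef had searched for the engine that morning.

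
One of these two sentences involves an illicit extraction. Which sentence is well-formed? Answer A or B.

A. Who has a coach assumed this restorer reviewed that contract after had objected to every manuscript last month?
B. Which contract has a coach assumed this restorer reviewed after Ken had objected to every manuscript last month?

In A, the wh-phrase is extracted from inside an adjunct island (introduced by "after"), which blocks movement.
In B, the extraction path crosses only that-complement boundaries, which are transparent.
So B is grammatical.

B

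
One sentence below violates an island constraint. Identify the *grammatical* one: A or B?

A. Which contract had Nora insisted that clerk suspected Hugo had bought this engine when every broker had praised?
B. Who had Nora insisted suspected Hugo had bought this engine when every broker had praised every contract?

B

In A, the wh-phrase is extracted from inside an adjunct island (introduced by "when"), which blocks movement.
In B, the extraction path crosses only that-complement boundaries, which are transparent.
So B is grammatical.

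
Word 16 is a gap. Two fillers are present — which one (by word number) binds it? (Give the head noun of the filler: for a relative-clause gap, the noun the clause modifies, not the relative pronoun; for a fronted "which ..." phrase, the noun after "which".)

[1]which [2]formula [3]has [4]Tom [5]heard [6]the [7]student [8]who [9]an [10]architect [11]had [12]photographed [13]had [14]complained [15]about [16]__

The marked gap is the object of the preposition "about" of "complained".
Its filler is the fronted wh-phrase "which formula", at word 2.
(The other dependency links word 7 to a gap after word 12.)

2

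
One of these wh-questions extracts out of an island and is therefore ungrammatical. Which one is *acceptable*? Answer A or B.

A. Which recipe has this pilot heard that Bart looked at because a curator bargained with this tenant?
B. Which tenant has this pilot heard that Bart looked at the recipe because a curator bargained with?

In B, the wh-phrase is extracted from inside an adjunct island (introduced by "because"), which blocks movement.
In A, the extraction path crosses only that-complement boundaries, which are transparent.
So A is grammatical.

A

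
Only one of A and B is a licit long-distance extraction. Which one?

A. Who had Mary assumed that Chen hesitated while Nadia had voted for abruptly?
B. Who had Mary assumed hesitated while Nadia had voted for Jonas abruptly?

B

In A, the wh-phrase is extracted from inside an adjunct island (introduced by "while"), which blocks movement.
In B, the extraction path crosses only that-complement boundaries, which are transparent.
So B is grammatical.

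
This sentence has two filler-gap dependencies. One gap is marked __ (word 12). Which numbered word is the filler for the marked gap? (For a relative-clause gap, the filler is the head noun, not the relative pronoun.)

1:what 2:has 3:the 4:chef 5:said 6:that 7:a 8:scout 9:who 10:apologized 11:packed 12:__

The marked gap is the direct object of "packed".
Its filler is the fronted wh-phrase "what", at word 1.
(The other dependency links word 8 to a gap after word 9.)

1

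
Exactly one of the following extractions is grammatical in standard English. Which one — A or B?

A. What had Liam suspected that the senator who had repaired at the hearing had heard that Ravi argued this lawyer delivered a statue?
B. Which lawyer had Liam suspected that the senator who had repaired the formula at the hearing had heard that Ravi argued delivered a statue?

B

In A, the wh-phrase is extracted from inside a complex-NP island (relative clause) (introduced by "who"), which blocks movement.
In B, the extraction path crosses only that-complement boundaries, which are transparent.
So B is grammatical.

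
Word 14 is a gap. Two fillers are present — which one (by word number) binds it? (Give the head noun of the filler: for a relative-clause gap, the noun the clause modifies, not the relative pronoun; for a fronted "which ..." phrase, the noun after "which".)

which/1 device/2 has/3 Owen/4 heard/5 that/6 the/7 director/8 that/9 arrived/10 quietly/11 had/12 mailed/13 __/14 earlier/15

2

The marked gap is the direct object of "mailed".
Its filler is the fronted wh-phrase "which device", at word 2.
(The other dependency links word 8 to a gap after word 9.)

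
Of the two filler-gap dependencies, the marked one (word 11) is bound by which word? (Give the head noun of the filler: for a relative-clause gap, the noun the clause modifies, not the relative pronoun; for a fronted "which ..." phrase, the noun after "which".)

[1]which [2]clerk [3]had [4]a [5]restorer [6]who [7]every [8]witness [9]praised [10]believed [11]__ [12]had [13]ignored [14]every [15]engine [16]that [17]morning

2

The marked gap is the subject of "ignored".
Its filler is the fronted wh-phrase "which clerk", at word 2.
(The other dependency links word 5 to a gap after word 9.)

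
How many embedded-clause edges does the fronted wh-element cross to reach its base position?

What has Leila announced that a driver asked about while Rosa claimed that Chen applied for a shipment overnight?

1

"what" is extracted from the PP object of "asked".
Boundaries crossed, outermost first: [that] — 1 in total.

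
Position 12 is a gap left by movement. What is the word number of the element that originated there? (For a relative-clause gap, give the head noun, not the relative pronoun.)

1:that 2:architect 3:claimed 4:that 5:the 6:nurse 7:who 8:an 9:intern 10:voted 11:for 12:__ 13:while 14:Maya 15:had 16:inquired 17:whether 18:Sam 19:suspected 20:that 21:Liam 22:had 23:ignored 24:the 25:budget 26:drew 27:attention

6

The gap at 12 is the prepositional object of "voted", inside a relative clause.
The relative pronoun is "who" (word 7); it is bound by the head noun immediately before it.
Its filler is the head noun "nurse", at word 6.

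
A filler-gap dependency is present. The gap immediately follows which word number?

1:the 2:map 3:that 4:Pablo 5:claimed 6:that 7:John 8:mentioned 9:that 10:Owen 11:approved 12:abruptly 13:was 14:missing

The displaced element is "the map" (word 2).
It is linked across 2 clause boundaries (that → that).
It functions as the direct object of "approved", so the gap sits immediately after word 11 ("approved").
Base order: Pablo claimed that John mentioned that Owen approved the map abruptly.

11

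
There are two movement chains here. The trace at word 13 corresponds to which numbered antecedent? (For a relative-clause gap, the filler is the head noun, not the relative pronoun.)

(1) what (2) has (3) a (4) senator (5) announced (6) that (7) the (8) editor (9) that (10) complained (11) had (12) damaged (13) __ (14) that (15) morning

The marked gap is the direct object of "damaged".
Its filler is the fronted wh-phrase "what", at word 1.
(The other dependency links word 8 to a gap after word 9.)

1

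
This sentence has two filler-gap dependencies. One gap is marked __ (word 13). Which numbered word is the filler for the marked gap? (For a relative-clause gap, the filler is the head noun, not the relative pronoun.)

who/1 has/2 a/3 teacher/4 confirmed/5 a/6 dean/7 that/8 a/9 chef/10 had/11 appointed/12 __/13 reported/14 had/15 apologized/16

The marked gap is inside the relative clause, the direct object of "appointed".
Its filler is the head noun "dean" (via "that"), at word 7.
(The other dependency links word 1 to a gap after word 14.)

7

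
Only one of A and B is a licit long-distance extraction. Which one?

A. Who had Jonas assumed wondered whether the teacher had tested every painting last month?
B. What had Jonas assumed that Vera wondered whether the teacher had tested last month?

A

In B, the wh-phrase is extracted from inside a wh-island (introduced by "whether"), which blocks movement.
In A, the extraction path crosses only that-complement boundaries, which are transparent.
So A is grammatical.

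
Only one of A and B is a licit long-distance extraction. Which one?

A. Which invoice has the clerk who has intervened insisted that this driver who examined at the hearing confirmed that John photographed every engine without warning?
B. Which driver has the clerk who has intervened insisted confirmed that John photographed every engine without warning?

B

In A, the wh-phrase is extracted from inside a complex-NP island (relative clause) (introduced by "who"), which blocks movement.
In B, the extraction path crosses only that-complement boundaries, which are transparent.
So B is grammatical.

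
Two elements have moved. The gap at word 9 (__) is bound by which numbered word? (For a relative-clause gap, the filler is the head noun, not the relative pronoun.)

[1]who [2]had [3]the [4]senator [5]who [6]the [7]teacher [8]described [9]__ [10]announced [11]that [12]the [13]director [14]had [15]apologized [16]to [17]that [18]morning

The marked gap is inside the relative clause, the direct object of "described".
Its filler is the head noun "senator" (via "who"), at word 4.
(The other dependency links word 1 to a gap after word 16.)

4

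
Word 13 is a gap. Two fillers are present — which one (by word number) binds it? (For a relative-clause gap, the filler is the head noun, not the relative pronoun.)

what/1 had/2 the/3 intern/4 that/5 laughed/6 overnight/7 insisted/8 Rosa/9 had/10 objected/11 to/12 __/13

The marked gap is the object of the preposition "to" of "objected".
Its filler is the fronted wh-phrase "what", at word 1.
(The other dependency links word 4 to a gap after word 5.)

1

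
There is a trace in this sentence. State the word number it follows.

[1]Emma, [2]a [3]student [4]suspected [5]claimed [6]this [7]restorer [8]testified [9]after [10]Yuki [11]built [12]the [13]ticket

4

The displaced element is "Emma" (word 1).
It is linked across 1 clause boundary (Ø).
It functions as the subject of "claimed", so the gap sits immediately after word 4 ("suspected").
Base order: A student suspected that Emma claimed this restorer testified after Yuki built the ticket.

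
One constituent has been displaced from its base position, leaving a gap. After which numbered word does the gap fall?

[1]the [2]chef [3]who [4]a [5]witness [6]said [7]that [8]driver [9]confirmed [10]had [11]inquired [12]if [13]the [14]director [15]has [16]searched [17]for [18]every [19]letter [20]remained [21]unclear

9

The displaced element is "the chef" (word 2).
It is linked across 2 clause boundaries (Ø → Ø).
It functions as the subject of "inquired", so the gap sits immediately after word 9 ("confirmed").
Base order: A witness said that driver confirmed that the chef had inquired if the director has searched for every letter.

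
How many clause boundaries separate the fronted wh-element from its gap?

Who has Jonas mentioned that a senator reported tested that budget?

"who" is extracted from the subject of "tested".
Boundaries crossed, outermost first: [that], [Ø] — 2 in total.

2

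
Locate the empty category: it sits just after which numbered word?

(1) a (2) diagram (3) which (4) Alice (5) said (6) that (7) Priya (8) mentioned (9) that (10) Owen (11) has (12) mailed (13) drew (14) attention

The displaced element is "a diagram" (word 2).
It is linked across 2 clause boundaries (that → that).
It functions as the direct object of "mailed", so the gap sits immediately after word 12 ("mailed").
Base order: Alice said that Priya mentioned that Owen has mailed a diagram.

12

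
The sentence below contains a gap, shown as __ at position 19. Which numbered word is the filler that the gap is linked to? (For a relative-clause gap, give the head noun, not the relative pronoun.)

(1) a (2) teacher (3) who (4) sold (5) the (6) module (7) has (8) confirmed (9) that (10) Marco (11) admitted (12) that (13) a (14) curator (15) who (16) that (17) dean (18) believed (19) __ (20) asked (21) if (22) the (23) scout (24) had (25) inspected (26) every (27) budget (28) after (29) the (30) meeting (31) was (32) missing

The gap at 19 is the subject of "asked", inside a relative clause.
The relative pronoun is "who" (word 15); it is bound by the head noun immediately before it.
Its filler is the head noun "curator", at word 14.

14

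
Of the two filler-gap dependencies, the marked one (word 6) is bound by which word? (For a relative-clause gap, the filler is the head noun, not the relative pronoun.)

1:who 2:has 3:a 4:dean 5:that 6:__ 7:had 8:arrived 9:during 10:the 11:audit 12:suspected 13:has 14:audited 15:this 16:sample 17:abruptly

The marked gap is inside the relative clause, the subject of "arrived".
Its filler is the head noun "dean" (via "that"), at word 4.
(The other dependency links word 1 to a gap after word 12.)

4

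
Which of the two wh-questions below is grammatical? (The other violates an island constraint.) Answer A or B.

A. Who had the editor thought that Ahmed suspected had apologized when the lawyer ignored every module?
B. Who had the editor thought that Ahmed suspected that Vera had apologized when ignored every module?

In B, the wh-phrase is extracted from inside an adjunct island (introduced by "when"), which blocks movement.
In A, the extraction path crosses only that-complement boundaries, which are transparent.
So A is grammatical.

A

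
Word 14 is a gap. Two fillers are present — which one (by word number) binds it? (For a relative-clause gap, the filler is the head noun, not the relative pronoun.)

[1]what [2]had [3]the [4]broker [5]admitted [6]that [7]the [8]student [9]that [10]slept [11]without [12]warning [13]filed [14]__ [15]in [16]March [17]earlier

The marked gap is the direct object of "filed".
Its filler is the fronted wh-phrase "what", at word 1.
(The other dependency links word 8 to a gap after word 9.)

1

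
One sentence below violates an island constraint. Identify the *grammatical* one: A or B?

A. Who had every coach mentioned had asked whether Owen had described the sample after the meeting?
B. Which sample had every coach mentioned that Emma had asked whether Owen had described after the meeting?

In B, the wh-phrase is extracted from inside a wh-island (introduced by "whether"), which blocks movement.
In A, the extraction path crosses only that-complement boundaries, which are transparent.
So A is grammatical.

A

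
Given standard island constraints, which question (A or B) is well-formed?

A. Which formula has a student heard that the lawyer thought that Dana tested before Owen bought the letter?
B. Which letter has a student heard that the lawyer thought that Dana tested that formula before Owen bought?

In B, the wh-phrase is extracted from inside an adjunct island (introduced by "before"), which blocks movement.
In A, the extraction path crosses only that-complement boundaries, which are transparent.
So A is grammatical.

A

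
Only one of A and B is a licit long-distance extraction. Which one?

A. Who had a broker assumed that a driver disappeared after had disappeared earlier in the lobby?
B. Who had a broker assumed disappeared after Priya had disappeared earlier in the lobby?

B

In A, the wh-phrase is extracted from inside an adjunct island (introduced by "after"), which blocks movement.
In B, the extraction path crosses only that-complement boundaries, which are transparent.
So B is grammatical.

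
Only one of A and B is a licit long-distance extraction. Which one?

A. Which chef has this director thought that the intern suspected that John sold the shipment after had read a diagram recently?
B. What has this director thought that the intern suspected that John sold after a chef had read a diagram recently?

B

In A, the wh-phrase is extracted from inside an adjunct island (introduced by "after"), which blocks movement.
In B, the extraction path crosses only that-complement boundaries, which are transparent.
So B is grammatical.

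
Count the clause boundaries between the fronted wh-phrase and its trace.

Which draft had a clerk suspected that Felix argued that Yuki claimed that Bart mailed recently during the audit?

"which draft" is extracted from the object of "mailed".
Boundaries crossed, outermost first: [that], [that], [that] — 3 in total.

3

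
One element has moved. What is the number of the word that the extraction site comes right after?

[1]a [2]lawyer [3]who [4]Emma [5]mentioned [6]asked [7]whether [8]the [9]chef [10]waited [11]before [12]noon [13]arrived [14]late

The displaced element is "a lawyer" (word 2).
It is linked across 1 clause boundary (Ø).
It functions as the subject of "asked", so the gap sits immediately after word 5 ("mentioned").
Base order: Emma mentioned that a lawyer asked whether the chef waited before noon.

5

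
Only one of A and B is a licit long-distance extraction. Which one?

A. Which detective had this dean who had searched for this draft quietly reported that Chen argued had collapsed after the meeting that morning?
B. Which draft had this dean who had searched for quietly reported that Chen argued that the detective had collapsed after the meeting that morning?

In B, the wh-phrase is extracted from inside a complex-NP island (relative clause) (introduced by "who"), which blocks movement.
In A, the extraction path crosses only that-complement boundaries, which are transparent.
So A is grammatical.

A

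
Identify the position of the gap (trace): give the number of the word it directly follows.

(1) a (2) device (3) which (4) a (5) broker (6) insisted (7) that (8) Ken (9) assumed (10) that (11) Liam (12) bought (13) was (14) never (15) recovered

12

The displaced element is "a device" (word 2).
It is linked across 2 clause boundaries (that → that).
It functions as the direct object of "bought", so the gap sits immediately after word 12 ("bought").
Base order: A broker insisted that Ken assumed that Liam bought a device.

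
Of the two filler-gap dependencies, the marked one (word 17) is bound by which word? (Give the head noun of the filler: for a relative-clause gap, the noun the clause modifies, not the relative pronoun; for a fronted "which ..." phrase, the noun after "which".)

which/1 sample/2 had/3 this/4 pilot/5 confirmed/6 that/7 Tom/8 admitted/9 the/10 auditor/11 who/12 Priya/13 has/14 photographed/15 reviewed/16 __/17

The marked gap is the direct object of "reviewed".
Its filler is the fronted wh-phrase "which sample", at word 2.
(The other dependency links word 11 to a gap after word 15.)

2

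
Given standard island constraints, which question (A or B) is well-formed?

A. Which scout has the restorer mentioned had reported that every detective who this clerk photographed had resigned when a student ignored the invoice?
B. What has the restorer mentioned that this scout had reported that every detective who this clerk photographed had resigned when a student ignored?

A

In B, the wh-phrase is extracted from inside an adjunct island (introduced by "when"), which blocks movement.
In A, the extraction path crosses only that-complement boundaries, which are transparent.
So A is grammatical.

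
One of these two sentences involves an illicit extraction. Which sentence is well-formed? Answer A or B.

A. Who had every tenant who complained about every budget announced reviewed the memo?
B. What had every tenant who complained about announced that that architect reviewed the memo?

In B, the wh-phrase is extracted from inside a complex-NP island (relative clause) (introduced by "who"), which blocks movement.
In A, the extraction path crosses only that-complement boundaries, which are transparent.
So A is grammatical.

A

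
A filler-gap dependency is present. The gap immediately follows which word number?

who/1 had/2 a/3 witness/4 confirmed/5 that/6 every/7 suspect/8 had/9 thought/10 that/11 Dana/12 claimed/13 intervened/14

The displaced element is "who" (word 1).
It is linked across 3 clause boundaries (that → that → Ø).
It functions as the subject of "intervened", so the gap sits immediately after word 13 ("claimed").
Base order: A witness had confirmed that every suspect had thought that Dana claimed who intervened.

13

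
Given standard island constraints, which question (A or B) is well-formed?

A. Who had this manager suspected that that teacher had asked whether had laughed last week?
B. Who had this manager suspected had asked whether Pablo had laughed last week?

B

In A, the wh-phrase is extracted from inside a wh-island (introduced by "whether"), which blocks movement.
In B, the extraction path crosses only that-complement boundaries, which are transparent.
So B is grammatical.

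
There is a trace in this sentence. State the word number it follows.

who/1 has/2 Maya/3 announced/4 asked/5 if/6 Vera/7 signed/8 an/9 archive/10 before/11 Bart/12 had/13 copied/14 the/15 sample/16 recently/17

The displaced element is "who" (word 1).
It is linked across 1 clause boundary (Ø).
It functions as the subject of "asked", so the gap sits immediately after word 4 ("announced").
Base order: Maya has announced that who asked if Vera signed an archive before Bart had copied the sample recently.

4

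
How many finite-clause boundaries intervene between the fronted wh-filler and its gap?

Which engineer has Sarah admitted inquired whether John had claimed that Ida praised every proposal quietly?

"which engineer" is extracted from the subject of "inquired".
Boundaries crossed, outermost first: [Ø] — 1 in total.

1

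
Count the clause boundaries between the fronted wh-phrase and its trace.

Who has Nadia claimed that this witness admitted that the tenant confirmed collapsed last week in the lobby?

3

"who" is extracted from the subject of "collapsed".
Boundaries crossed, outermost first: [that], [that], [Ø] — 3 in total.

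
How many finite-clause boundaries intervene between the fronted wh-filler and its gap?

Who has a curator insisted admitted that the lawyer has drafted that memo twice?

1

"who" is extracted from the subject of "admitted".
Boundaries crossed, outermost first: [Ø] — 1 in total.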